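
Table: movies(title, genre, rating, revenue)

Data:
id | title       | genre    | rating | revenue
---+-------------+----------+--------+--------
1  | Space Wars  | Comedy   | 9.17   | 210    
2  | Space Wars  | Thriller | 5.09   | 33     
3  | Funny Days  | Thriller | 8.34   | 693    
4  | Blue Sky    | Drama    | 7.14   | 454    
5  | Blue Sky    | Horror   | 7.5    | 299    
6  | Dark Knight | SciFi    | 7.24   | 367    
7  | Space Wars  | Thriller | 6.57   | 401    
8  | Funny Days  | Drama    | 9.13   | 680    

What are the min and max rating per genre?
SELECT genre, MIN(rating), MAX(rating)
FROM movies
GROUP BY genre

Result:
  Comedy: min=9.17, max=9.17
  Drama: min=7.14, max=9.13
  Horror: min=7.50, max=7.50
  SciFi: min=7.24, max=7.24
  Thriller: min=5.09, max=8.34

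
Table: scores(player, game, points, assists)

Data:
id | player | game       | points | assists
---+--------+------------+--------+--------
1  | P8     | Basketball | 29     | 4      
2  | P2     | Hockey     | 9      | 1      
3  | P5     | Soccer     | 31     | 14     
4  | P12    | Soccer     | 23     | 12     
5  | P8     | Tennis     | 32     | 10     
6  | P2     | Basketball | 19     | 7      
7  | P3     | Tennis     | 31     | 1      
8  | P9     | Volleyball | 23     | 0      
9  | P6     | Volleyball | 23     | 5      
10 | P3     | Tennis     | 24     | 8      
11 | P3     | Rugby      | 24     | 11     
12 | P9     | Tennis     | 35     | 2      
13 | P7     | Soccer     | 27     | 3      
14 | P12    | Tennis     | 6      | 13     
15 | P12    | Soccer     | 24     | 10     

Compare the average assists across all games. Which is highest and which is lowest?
SELECT game, AVG(assists)
FROM scores
GROUP BY game
ORDER BY AVG(assists)

All groups:
  Hockey: 1.00
  Volleyball: 2.50
  Basketball: 5.50
  Tennis: 6.80
  Soccer: 9.75
  Rugby: 11.00

Highest: Rugby (11.00)
Lowest: Hockey (1.00)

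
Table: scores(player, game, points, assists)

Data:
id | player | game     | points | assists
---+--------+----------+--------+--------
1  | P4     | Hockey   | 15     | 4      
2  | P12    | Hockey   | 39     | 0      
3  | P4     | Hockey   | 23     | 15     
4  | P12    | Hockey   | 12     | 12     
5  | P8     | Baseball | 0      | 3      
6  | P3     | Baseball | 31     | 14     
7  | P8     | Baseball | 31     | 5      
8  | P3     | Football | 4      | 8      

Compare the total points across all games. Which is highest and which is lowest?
SELECT game, SUM(points)
FROM scores
GROUP BY game
ORDER BY SUM(points)

All groups:
  Football: 4
  Baseball: 62
  Hockey: 89

Highest: Hockey (89)
Lowest: Football (4)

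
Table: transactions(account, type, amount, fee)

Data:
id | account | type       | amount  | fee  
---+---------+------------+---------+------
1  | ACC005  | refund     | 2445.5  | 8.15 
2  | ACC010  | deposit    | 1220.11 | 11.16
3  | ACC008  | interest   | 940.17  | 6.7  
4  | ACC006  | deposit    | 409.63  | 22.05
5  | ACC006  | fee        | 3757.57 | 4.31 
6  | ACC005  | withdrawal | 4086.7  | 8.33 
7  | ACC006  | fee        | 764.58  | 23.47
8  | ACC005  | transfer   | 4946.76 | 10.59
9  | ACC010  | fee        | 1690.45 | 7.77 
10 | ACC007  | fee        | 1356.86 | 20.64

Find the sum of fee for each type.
SELECT type, SUM(fee) as result
FROM transactions
GROUP BY type

Result:
  deposit: 33.21
  fee: 56.19
  interest: 6.70
  refund: 8.15
  transfer: 10.59
  withdrawal: 8.33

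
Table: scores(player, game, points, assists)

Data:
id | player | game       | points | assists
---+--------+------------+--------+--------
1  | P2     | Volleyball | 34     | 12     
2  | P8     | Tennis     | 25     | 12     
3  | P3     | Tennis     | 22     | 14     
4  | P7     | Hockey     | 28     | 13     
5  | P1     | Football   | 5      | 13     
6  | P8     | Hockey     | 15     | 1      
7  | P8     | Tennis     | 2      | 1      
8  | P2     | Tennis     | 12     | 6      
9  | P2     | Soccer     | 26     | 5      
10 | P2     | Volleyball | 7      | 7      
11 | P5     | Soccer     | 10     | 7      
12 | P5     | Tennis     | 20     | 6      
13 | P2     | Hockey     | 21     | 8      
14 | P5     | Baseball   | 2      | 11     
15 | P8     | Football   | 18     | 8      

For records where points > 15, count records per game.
SELECT game, COUNT(*)
FROM scores
WHERE points > 15
GROUP BY game

Note: WHERE filters rows before grouping.

Result:
  Football: 1
  Hockey: 2
  Soccer: 1
  Tennis: 3
  Volleyball: 1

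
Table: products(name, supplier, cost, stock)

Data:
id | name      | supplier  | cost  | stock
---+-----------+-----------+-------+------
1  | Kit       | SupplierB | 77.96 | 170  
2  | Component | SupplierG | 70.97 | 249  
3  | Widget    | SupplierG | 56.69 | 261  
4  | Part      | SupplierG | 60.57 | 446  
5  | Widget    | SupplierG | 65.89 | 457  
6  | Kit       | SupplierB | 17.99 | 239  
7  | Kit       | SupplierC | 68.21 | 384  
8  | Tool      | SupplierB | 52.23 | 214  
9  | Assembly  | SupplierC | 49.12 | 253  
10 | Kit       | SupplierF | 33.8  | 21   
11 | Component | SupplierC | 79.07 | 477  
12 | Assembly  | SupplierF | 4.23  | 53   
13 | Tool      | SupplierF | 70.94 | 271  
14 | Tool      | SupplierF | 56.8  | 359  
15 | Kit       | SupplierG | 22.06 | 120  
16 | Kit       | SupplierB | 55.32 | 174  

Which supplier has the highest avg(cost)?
SELECT supplier, AVG(cost) as val
FROM products
GROUP BY supplier
ORDER BY val DESC
LIMIT 1

Result: SupplierC with avg(cost) = 65.47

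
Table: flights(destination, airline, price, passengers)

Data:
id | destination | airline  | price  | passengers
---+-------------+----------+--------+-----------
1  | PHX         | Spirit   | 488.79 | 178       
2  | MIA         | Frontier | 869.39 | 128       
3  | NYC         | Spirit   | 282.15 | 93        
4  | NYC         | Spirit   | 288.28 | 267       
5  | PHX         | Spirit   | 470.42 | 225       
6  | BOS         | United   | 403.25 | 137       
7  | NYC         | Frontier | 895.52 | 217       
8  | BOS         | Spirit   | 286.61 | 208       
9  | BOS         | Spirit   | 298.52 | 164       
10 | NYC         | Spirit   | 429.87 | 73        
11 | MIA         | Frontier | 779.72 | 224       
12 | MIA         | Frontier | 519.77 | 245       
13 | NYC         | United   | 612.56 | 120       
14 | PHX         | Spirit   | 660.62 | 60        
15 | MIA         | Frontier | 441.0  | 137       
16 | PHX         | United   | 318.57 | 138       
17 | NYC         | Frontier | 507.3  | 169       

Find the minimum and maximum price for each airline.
SELECT airline, MIN(price), MAX(price)
FROM flights
GROUP BY airline

Result:
  Frontier: min=441.00, max=895.52
  Spirit: min=282.15, max=660.62
  United: min=318.57, max=612.56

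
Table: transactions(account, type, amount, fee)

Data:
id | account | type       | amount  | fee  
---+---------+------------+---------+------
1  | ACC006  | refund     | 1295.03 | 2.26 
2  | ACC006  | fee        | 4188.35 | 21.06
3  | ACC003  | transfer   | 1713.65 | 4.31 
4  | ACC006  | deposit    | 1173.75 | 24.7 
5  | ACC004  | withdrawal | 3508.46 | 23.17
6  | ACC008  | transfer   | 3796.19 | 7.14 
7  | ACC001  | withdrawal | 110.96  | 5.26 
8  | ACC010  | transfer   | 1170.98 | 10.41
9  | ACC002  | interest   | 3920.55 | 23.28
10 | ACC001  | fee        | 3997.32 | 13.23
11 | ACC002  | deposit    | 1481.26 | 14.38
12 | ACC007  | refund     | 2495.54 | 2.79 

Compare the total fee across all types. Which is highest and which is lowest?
SELECT type, SUM(fee)
FROM transactions
GROUP BY type
ORDER BY SUM(fee)

All groups:
  refund: 5.05
  transfer: 21.86
  interest: 23.28
  withdrawal: 28.43
  fee: 34.29
  deposit: 39.08

Highest: deposit (39.08)
Lowest: refund (5.05)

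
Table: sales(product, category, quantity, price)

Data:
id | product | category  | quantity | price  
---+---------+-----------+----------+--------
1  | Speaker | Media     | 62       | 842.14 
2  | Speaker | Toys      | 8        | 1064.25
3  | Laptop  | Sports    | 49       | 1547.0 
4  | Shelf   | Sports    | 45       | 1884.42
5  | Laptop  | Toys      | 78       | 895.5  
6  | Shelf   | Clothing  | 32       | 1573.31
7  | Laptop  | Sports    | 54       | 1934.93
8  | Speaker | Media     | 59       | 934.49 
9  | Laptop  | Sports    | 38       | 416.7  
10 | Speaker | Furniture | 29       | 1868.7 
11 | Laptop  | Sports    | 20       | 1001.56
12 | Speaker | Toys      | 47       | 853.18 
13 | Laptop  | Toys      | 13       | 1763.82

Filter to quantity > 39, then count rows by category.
SELECT category, COUNT(*)
FROM sales
WHERE quantity > 39
GROUP BY category

Note: WHERE filters rows before grouping.

Result:
  Media: 2
  Sports: 3
  Toys: 2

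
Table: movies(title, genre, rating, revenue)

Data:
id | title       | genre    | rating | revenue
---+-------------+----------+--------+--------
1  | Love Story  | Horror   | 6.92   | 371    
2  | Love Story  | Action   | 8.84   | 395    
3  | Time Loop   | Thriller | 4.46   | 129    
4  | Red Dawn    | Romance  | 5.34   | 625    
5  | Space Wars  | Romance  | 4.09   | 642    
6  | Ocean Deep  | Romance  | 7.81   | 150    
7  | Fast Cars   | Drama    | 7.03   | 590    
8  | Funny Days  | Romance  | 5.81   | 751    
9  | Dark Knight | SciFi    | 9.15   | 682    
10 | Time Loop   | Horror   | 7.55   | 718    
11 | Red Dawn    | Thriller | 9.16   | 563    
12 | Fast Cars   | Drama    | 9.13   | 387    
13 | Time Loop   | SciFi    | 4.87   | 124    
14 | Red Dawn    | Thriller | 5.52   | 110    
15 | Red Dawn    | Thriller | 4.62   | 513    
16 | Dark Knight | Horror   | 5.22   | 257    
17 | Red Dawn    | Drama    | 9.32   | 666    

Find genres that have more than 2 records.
SELECT genre, COUNT(*) as cnt
FROM movies
GROUP BY genre
HAVING COUNT(*) > 2

Result:
  Drama: 3
  Horror: 3
  Romance: 4
  Thriller: 4

Note: HAVING filters groups after aggregation, WHERE filters rows before.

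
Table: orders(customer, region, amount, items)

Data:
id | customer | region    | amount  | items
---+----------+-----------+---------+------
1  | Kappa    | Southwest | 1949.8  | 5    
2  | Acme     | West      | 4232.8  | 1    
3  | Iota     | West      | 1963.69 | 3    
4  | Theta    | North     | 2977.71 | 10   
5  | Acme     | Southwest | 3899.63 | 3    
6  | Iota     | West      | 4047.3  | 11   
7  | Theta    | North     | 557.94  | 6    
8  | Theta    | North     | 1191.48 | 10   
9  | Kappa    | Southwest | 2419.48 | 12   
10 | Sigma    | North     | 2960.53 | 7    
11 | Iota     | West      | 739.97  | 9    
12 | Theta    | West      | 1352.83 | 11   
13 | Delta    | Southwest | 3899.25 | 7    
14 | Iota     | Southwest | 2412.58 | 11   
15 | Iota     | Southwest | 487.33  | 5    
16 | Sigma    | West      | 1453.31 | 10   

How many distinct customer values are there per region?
SELECT region, COUNT(DISTINCT customer)
FROM orders
GROUP BY region

Result:
  North: 2 distinct
  Southwest: 4 distinct
  West: 4 distinct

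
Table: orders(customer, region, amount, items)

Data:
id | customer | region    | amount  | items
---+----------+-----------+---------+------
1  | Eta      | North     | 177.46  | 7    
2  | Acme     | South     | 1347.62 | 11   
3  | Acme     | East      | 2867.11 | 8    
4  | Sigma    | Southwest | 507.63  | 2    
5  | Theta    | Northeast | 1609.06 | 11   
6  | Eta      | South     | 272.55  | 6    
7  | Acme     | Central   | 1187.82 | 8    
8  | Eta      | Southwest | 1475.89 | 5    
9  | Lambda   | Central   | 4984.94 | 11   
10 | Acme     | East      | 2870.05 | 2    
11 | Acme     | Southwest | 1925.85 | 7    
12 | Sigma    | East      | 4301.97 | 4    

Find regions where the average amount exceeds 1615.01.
SELECT region, AVG(amount)
FROM orders
GROUP BY region
HAVING AVG(amount) > 1615.01

Result:
  Central: avg=3086.38
  East: avg=3346.38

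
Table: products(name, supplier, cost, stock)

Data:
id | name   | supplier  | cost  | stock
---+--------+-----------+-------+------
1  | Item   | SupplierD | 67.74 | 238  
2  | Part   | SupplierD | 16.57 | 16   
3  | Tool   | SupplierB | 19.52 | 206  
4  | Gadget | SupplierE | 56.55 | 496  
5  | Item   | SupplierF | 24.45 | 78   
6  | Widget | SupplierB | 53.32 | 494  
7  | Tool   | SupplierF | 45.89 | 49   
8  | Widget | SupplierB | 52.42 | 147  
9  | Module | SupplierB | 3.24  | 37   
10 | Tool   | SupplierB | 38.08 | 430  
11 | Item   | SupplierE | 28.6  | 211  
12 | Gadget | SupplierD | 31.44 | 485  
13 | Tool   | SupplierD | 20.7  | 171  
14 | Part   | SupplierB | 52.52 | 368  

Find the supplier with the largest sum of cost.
SELECT supplier, SUM(cost) as val
FROM products
GROUP BY supplier
ORDER BY val DESC
LIMIT 1

Result: SupplierB with sum(cost) = 219.10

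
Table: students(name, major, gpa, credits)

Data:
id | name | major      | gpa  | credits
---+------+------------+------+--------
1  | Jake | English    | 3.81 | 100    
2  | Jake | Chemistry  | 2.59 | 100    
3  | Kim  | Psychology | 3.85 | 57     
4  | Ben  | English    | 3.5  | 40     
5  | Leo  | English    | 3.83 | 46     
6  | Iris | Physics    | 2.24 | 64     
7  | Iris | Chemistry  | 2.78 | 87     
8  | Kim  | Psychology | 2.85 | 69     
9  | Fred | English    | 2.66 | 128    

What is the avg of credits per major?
SELECT major, AVG(credits) as result
FROM students
GROUP BY major

Result:
  Chemistry: 93.50
  English: 78.50
  Physics: 64.00
  Psychology: 63.00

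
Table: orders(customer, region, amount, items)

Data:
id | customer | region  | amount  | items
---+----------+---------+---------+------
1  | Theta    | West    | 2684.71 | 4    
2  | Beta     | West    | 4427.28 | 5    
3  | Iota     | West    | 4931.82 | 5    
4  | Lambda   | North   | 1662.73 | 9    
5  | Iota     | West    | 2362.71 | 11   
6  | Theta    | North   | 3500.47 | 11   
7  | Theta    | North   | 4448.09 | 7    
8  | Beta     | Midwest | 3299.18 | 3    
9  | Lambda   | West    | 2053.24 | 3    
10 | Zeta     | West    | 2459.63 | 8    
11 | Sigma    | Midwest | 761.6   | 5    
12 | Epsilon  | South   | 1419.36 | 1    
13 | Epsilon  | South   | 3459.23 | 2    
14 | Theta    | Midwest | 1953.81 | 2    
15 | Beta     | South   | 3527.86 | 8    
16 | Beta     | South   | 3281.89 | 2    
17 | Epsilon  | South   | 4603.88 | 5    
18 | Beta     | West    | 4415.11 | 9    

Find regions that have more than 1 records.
SELECT region, COUNT(*) as cnt
FROM orders
GROUP BY region
HAVING COUNT(*) > 1

Result:
  Midwest: 3
  North: 3
  South: 5
  West: 7

Note: HAVING filters groups after aggregation, WHERE filters rows before.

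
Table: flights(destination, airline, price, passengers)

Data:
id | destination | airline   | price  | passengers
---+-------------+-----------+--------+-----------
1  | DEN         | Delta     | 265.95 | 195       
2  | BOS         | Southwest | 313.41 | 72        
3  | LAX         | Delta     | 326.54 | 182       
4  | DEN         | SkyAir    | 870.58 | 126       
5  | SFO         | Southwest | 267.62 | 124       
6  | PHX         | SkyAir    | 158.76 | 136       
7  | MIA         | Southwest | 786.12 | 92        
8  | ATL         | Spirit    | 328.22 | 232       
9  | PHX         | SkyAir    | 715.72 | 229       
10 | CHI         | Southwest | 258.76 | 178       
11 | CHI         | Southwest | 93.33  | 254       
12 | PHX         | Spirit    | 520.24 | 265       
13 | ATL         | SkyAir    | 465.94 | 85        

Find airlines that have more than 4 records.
SELECT airline, COUNT(*) as cnt
FROM flights
GROUP BY airline
HAVING COUNT(*) > 4

Result:
  Southwest: 5

Note: HAVING filters groups after aggregation, WHERE filters rows before.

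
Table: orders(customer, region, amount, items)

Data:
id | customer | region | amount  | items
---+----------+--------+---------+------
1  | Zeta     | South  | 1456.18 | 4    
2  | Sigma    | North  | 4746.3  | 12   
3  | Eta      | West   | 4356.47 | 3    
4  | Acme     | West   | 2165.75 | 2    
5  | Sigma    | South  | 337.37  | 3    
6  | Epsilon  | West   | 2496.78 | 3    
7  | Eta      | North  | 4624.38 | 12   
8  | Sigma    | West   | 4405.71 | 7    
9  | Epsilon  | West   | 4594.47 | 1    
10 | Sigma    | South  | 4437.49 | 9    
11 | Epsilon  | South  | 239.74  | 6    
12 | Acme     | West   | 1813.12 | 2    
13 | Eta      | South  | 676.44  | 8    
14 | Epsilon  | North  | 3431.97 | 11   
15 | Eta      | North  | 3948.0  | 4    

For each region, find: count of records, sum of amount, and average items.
SELECT region,
       COUNT(*) as cnt,
       SUM(amount) as total_amount,
       AVG(items) as avg_items
FROM orders
GROUP BY region

Result:
  North: 4 records, 16750.65 total amount, 9.75 avg items
  South: 5 records, 7147.22 total amount, 6.00 avg items
  West: 6 records, 19832.30 total amount, 3.00 avg items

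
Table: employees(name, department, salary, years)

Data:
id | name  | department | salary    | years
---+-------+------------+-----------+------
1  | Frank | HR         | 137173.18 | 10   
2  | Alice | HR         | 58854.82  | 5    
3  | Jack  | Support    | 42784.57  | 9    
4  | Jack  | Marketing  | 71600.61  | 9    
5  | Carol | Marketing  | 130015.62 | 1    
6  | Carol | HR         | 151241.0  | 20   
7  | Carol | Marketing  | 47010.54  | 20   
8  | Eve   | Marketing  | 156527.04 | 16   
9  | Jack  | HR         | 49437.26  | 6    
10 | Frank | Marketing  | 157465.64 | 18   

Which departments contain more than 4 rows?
SELECT department, COUNT(*) as cnt
FROM employees
GROUP BY department
HAVING COUNT(*) > 4

Result:
  Marketing: 5

Note: HAVING filters groups after aggregation, WHERE filters rows before.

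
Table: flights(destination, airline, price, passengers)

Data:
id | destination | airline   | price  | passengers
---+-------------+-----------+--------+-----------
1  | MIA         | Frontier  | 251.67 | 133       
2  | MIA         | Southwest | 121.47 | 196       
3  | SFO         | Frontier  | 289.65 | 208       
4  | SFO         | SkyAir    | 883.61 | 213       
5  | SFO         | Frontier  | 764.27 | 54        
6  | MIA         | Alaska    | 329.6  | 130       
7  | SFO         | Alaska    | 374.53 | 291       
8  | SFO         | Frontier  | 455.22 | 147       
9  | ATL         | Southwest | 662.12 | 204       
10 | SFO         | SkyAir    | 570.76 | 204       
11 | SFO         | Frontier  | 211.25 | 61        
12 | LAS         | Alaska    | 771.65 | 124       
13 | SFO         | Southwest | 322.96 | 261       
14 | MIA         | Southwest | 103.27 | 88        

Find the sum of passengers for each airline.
SELECT airline, SUM(passengers) as result
FROM flights
GROUP BY airline

Result:
  Alaska: 545
  Frontier: 603
  SkyAir: 417
  Southwest: 749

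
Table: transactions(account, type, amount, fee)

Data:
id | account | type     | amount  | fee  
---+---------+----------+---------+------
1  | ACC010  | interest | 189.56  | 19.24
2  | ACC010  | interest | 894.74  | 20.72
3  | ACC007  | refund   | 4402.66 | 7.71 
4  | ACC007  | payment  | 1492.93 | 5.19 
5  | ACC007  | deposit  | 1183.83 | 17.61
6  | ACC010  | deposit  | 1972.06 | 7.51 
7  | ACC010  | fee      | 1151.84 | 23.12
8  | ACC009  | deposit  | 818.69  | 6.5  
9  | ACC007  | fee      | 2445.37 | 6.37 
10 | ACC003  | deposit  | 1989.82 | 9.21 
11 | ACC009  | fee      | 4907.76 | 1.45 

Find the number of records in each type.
SELECT type, COUNT(*) as count
FROM transactions
GROUP BY type

Result:
  deposit: 4
  fee: 3
  interest: 2
  payment: 1
  refund: 1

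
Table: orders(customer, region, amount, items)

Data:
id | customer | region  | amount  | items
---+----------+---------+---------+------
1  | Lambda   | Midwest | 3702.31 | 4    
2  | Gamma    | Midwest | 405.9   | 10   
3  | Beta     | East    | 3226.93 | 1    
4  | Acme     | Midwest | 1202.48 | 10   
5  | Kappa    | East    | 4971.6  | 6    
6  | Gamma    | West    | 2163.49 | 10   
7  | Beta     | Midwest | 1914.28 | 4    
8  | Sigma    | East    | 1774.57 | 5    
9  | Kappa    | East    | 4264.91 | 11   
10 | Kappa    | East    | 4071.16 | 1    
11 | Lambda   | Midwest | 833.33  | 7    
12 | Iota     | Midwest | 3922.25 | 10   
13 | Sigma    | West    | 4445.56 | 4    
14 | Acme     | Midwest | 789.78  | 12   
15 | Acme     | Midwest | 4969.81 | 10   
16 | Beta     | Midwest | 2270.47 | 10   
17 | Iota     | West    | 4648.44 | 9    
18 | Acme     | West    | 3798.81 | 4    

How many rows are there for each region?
SELECT region, COUNT(*) as count
FROM orders
GROUP BY region

Result:
  East: 5
  Midwest: 9
  West: 4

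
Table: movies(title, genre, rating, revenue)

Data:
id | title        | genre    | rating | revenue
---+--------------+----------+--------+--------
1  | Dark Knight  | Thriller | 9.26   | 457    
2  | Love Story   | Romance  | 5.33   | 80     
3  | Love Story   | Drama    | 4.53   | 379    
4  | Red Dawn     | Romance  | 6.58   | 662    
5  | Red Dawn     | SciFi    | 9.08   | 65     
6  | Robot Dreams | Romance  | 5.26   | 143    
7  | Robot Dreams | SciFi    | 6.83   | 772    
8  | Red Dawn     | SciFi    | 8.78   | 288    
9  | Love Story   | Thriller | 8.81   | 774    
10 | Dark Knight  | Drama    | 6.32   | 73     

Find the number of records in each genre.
SELECT genre, COUNT(*) as count
FROM movies
GROUP BY genre

Result:
  Drama: 2
  Romance: 3
  SciFi: 3
  Thriller: 2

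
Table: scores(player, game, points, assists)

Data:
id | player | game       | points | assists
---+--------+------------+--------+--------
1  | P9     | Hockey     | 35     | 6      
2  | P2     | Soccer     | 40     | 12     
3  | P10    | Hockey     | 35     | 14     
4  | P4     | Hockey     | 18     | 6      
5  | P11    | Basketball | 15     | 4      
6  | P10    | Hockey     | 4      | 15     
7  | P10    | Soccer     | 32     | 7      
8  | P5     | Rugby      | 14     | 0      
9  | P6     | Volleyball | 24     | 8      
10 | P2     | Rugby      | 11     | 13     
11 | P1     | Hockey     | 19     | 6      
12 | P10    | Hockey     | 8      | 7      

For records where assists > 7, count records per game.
SELECT game, COUNT(*)
FROM scores
WHERE assists > 7
GROUP BY game

Note: WHERE filters rows before grouping.

Result:
  Hockey: 2
  Rugby: 1
  Soccer: 1
  Volleyball: 1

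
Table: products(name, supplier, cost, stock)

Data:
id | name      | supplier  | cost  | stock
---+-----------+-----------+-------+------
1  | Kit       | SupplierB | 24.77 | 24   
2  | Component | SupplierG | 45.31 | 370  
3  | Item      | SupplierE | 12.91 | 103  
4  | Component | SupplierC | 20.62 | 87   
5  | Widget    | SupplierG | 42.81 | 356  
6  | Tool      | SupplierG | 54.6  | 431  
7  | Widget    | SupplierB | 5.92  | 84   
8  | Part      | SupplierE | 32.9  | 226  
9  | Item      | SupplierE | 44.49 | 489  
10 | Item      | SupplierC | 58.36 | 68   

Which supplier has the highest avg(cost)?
SELECT supplier, AVG(cost) as val
FROM products
GROUP BY supplier
ORDER BY val DESC
LIMIT 1

Result: SupplierG with avg(cost) = 47.57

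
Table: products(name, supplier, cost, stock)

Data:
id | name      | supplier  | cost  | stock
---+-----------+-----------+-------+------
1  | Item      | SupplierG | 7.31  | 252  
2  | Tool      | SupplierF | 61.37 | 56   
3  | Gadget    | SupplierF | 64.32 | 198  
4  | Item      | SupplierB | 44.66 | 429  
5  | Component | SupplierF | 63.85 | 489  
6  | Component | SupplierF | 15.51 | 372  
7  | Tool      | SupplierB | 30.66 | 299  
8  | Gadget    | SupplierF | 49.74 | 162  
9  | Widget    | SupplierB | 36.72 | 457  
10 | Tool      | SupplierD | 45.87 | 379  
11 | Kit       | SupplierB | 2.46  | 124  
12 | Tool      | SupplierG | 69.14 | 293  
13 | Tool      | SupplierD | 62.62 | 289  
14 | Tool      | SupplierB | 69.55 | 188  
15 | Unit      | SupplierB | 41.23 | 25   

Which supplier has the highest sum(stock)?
SELECT supplier, SUM(stock) as val
FROM products
GROUP BY supplier
ORDER BY val DESC
LIMIT 1

Result: SupplierB with sum(stock) = 1522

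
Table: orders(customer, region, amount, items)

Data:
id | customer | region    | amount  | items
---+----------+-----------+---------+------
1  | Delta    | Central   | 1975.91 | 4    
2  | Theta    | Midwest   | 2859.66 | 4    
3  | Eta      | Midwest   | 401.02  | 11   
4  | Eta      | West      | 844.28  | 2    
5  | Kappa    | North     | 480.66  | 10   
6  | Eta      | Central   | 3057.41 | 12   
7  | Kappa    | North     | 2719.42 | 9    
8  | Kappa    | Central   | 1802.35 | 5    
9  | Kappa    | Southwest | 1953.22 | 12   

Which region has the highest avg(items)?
SELECT region, AVG(items) as val
FROM orders
GROUP BY region
ORDER BY val DESC
LIMIT 1

Result: Southwest with avg(items) = 12.00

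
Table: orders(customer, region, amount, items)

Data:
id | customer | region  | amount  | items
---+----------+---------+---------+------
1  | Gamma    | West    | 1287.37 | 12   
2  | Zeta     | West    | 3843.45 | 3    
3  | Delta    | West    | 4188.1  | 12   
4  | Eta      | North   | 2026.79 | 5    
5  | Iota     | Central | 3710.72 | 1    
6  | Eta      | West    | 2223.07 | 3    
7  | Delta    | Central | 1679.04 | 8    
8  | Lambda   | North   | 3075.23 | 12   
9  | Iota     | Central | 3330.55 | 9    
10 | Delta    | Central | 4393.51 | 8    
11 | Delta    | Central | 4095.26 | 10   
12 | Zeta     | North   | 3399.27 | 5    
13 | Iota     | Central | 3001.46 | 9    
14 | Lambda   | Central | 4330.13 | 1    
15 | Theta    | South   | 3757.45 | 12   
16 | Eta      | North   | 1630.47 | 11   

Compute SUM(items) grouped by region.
SELECT region, SUM(items) as result
FROM orders
GROUP BY region

Result:
  Central: 46
  North: 33
  South: 12
  West: 30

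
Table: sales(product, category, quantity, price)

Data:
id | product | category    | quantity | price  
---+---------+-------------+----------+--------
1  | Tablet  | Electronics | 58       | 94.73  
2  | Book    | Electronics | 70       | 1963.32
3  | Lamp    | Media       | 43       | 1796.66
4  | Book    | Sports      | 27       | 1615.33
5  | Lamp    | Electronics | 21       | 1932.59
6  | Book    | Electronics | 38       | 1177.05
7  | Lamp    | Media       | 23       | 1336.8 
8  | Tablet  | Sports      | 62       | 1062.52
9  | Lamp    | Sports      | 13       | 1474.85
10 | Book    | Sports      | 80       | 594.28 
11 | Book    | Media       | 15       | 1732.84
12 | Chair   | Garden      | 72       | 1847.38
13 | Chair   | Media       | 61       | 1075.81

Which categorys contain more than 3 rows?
SELECT category, COUNT(*) as cnt
FROM sales
GROUP BY category
HAVING COUNT(*) > 3

Result:
  Electronics: 4
  Media: 4
  Sports: 4

Note: HAVING filters groups after aggregation, WHERE filters rows before.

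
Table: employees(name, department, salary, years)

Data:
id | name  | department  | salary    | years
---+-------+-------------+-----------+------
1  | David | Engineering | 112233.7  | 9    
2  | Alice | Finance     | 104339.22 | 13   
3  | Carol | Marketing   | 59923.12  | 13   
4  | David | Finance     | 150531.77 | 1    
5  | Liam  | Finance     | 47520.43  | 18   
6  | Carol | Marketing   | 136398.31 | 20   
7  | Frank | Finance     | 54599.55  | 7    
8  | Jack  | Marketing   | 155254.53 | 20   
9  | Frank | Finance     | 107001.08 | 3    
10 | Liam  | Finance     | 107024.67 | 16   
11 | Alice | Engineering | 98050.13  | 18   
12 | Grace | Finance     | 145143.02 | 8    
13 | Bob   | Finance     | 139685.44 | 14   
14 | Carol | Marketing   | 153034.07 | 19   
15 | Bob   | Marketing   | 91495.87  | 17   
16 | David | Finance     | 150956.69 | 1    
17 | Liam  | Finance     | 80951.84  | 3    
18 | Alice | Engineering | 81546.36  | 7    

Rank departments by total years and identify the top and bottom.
SELECT department, SUM(years)
FROM employees
GROUP BY department
ORDER BY SUM(years)

All groups:
  Engineering: 34
  Finance: 84
  Marketing: 89

Highest: Marketing (89)
Lowest: Engineering (34)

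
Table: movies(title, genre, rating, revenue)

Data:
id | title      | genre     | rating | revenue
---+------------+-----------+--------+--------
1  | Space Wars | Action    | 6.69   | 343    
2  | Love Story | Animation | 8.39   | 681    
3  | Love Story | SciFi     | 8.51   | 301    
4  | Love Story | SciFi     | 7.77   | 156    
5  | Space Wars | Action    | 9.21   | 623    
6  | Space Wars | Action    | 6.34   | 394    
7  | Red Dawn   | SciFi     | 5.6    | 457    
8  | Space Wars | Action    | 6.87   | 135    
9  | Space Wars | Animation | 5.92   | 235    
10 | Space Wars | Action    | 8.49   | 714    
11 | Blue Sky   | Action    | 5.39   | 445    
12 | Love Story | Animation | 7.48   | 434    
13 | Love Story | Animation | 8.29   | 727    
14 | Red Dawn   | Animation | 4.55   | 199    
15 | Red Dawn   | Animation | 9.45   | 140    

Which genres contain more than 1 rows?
SELECT genre, COUNT(*) as cnt
FROM movies
GROUP BY genre
HAVING COUNT(*) > 1

Result:
  Action: 6
  Animation: 6
  SciFi: 3

Note: HAVING filters groups after aggregation, WHERE filters rows before.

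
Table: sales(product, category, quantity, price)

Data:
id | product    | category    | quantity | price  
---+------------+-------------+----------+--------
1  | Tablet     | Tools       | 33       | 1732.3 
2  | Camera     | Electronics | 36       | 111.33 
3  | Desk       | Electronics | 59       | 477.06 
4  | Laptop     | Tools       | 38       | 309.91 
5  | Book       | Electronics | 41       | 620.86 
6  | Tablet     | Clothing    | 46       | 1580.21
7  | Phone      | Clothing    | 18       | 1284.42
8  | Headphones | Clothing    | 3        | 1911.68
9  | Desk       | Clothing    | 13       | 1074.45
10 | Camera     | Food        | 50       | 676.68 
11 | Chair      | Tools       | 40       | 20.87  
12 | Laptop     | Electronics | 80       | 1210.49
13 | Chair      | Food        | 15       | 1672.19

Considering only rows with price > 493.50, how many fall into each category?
SELECT category, COUNT(*)
FROM sales
WHERE price > 493.50
GROUP BY category

Note: WHERE filters rows before grouping.

Result:
  Clothing: 4
  Electronics: 2
  Food: 2
  Tools: 1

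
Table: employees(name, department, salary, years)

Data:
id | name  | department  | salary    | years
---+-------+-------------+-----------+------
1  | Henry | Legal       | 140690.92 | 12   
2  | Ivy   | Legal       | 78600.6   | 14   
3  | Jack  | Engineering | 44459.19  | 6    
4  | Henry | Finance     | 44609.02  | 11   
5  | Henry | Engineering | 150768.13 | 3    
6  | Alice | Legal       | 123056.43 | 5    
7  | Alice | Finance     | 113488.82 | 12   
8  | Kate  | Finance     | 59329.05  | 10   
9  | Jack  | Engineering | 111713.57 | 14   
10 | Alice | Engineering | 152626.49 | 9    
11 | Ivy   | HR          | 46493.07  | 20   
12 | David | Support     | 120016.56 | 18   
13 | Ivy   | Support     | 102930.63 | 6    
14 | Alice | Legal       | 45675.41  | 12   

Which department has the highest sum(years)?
SELECT department, SUM(years) as val
FROM employees
GROUP BY department
ORDER BY val DESC
LIMIT 1

Result: Legal with sum(years) = 43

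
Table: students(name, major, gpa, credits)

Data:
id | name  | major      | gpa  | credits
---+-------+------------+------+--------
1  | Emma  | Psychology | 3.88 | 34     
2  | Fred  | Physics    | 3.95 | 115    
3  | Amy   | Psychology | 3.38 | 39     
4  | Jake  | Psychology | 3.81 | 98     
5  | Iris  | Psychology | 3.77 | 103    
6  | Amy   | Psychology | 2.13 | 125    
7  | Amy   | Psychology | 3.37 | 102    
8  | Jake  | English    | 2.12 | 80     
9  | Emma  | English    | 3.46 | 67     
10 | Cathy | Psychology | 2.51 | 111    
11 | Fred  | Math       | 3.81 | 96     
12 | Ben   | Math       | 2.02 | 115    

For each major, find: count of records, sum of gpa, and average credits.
SELECT major,
       COUNT(*) as cnt,
       SUM(gpa) as total_gpa,
       AVG(credits) as avg_credits
FROM students
GROUP BY major

Result:
  English: 2 records, 5.58 total gpa, 73.50 avg credits
  Math: 2 records, 5.83 total gpa, 105.50 avg credits
  Physics: 1 records, 3.95 total gpa, 115.00 avg credits
  Psychology: 7 records, 22.85 total gpa, 87.43 avg credits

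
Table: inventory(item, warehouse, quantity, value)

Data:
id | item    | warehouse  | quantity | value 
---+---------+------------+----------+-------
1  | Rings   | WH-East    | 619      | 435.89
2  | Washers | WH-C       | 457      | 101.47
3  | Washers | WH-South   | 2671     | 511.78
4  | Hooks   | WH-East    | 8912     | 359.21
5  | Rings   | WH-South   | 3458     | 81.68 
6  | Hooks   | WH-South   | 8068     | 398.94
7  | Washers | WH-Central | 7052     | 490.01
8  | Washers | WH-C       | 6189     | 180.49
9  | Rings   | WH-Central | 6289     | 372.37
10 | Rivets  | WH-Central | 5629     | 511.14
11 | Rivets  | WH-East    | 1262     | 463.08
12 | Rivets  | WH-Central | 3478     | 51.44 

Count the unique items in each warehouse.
SELECT warehouse, COUNT(DISTINCT item)
FROM inventory
GROUP BY warehouse

Result:
  WH-C: 1 distinct
  WH-Central: 3 distinct
  WH-East: 3 distinct
  WH-South: 3 distinct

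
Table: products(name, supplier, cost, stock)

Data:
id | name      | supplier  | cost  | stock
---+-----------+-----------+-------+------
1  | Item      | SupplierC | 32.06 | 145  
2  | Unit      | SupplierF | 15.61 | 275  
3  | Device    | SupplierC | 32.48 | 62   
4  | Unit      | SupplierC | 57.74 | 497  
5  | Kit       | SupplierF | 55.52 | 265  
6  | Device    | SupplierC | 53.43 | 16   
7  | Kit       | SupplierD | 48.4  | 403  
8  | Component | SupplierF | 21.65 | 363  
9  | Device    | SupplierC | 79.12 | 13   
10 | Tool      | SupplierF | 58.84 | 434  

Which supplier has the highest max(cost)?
SELECT supplier, MAX(cost) as val
FROM products
GROUP BY supplier
ORDER BY val DESC
LIMIT 1

Result: SupplierC with max(cost) = 79.12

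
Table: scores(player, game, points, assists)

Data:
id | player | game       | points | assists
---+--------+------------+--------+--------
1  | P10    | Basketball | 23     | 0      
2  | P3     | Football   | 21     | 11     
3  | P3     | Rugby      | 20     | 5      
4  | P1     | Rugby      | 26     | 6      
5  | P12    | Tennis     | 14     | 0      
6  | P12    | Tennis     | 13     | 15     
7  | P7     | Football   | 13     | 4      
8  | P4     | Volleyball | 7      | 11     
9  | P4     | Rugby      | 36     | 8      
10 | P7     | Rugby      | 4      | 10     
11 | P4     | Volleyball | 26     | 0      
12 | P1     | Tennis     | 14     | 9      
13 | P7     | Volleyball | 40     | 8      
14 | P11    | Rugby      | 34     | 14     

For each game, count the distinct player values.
SELECT game, COUNT(DISTINCT player)
FROM scores
GROUP BY game

Result:
  Basketball: 1 distinct
  Football: 2 distinct
  Rugby: 5 distinct
  Tennis: 2 distinct
  Volleyball: 2 distinct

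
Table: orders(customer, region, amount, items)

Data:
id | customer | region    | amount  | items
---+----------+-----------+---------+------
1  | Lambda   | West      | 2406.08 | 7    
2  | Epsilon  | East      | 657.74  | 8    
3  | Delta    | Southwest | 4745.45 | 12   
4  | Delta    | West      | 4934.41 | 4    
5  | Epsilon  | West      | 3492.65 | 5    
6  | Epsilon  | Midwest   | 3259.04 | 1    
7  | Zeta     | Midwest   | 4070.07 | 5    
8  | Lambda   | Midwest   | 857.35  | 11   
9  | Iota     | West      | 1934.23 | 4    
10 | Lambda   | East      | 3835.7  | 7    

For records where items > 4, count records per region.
SELECT region, COUNT(*)
FROM orders
WHERE items > 4
GROUP BY region

Note: WHERE filters rows before grouping.

Result:
  East: 2
  Midwest: 2
  Southwest: 1
  West: 2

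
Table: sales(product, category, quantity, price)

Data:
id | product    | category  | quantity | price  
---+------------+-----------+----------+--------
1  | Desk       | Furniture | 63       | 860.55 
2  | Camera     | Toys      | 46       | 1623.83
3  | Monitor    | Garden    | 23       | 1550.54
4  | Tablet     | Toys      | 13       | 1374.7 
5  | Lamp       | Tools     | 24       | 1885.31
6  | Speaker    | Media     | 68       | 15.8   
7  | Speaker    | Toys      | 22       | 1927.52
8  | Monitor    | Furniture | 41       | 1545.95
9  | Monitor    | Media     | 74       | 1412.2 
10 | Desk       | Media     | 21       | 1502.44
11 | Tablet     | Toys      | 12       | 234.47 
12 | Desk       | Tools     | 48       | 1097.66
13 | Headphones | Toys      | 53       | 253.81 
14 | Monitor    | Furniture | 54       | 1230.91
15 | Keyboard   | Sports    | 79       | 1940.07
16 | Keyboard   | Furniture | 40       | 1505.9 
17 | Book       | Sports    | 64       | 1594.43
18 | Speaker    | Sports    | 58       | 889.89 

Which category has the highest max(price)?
SELECT category, MAX(price) as val
FROM sales
GROUP BY category
ORDER BY val DESC
LIMIT 1

Result: Sports with max(price) = 1940.07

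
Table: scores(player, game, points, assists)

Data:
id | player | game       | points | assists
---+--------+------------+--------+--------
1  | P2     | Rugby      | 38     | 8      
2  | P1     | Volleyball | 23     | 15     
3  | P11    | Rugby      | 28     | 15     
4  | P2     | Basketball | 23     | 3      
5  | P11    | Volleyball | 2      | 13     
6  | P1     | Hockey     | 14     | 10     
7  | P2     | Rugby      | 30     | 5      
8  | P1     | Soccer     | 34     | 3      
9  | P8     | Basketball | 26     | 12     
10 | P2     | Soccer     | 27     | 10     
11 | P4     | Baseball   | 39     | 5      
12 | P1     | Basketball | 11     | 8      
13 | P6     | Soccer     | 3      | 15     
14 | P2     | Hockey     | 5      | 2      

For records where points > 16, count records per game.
SELECT game, COUNT(*)
FROM scores
WHERE points > 16
GROUP BY game

Note: WHERE filters rows before grouping.

Result:
  Baseball: 1
  Basketball: 2
  Rugby: 3
  Soccer: 2
  Volleyball: 1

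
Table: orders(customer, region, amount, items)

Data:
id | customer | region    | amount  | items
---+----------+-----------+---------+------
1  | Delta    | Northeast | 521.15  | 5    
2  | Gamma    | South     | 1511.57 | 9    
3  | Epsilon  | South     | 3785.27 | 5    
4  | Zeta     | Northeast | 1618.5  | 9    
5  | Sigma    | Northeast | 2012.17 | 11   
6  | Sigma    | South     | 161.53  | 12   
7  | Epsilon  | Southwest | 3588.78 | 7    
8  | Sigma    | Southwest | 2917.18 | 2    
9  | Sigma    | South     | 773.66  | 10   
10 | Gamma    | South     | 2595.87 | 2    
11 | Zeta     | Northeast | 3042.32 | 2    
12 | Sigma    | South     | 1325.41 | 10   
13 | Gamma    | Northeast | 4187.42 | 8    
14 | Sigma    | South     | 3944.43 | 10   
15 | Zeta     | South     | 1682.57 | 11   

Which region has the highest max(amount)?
SELECT region, MAX(amount) as val
FROM orders
GROUP BY region
ORDER BY val DESC
LIMIT 1

Result: Northeast with max(amount) = 4187.42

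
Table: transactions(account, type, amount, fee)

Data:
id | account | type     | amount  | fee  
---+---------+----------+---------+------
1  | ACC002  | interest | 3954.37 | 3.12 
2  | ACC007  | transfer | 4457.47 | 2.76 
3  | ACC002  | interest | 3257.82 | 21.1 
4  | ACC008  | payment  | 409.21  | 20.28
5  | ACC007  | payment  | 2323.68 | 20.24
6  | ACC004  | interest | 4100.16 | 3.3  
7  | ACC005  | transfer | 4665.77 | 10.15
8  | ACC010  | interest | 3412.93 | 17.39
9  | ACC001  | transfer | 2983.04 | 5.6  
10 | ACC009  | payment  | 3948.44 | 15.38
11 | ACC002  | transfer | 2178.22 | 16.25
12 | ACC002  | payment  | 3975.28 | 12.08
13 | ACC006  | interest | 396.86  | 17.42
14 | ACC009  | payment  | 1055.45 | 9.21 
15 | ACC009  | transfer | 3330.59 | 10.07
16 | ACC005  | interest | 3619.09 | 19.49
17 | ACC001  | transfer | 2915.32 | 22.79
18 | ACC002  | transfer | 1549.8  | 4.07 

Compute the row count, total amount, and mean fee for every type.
SELECT type,
       COUNT(*) as cnt,
       SUM(amount) as total_amount,
       AVG(fee) as avg_fee
FROM transactions
GROUP BY type

Result:
  interest: 6 records, 18741.23 total amount, 13.64 avg fee
  payment: 5 records, 11712.06 total amount, 15.44 avg fee
  transfer: 7 records, 22080.21 total amount, 10.24 avg fee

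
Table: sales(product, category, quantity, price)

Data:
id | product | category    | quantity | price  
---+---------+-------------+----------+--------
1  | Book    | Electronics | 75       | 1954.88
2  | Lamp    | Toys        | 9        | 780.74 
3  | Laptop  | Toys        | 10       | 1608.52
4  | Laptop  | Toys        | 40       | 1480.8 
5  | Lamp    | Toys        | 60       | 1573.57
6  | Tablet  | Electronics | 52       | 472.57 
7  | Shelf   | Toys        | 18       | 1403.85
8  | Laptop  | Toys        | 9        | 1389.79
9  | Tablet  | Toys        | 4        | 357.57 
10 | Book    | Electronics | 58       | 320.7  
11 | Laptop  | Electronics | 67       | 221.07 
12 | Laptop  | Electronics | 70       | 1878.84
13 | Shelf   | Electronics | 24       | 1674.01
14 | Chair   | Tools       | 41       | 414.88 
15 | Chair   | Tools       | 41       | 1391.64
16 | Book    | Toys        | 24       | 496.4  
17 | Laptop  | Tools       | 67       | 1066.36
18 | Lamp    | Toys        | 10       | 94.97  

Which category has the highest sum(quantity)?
SELECT category, SUM(quantity) as val
FROM sales
GROUP BY category
ORDER BY val DESC
LIMIT 1

Result: Electronics with sum(quantity) = 346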